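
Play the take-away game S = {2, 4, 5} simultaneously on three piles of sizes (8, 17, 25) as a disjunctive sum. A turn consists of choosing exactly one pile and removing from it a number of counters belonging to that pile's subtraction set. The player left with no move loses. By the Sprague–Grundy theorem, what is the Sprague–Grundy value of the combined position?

All piles use S = {2, 4, 5}:
n :  0  1  2  3  4  5  6  7  8  9 10 11 12 13 14 15 16 17 18 19 20 21 22 23 24 25
G :  0  0  1  1  2  2  3  0  0  1  1  2  2  3  0  0  1  1  2  2  3  0  0  1  1  2
Pile A: G(8) = 0.
Pile B: G(17) = 1.
Pile C: G(25) = 2.
Combined Grundy value = 0 ⊕ 1 ⊕ 2 = 3.

3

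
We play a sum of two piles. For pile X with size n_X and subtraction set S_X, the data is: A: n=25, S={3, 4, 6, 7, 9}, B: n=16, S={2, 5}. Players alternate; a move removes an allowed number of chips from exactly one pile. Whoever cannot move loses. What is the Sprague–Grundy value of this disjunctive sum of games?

1

Pile A, S = {3, 4, 6, 7, 9}:
n :  0  1  2  3  4  5  6  7  8  9 10 11 12 13 14 15 16 17 18 19 20 21 22 23 24 25
G :  0  0  0  1  1  1  2  2  2  3  3  3  0  0  0  1  1  1  2  2  2  3  3  3  0  0
G_A(25) = 0.
Pile B, S = {2, 5}:
G(0) = 0
G(1) = mex{} = 0
G(2) = mex{0} = 1
G(3) = mex{0} = 1
G(4) = mex{1} = 0
G(5) = mex{1,0} = 2
G(6) = mex{0,0} = 1
G(7) = mex{2,1} = 0
G(8) = mex{1,1} = 0
G(9) = mex{0,0} = 1
G(10) = mex{0,2} = 1
G(11) = mex{1,1} = 0
G(12) = mex{1,0} = 2
G(13) = mex{0,0} = 1
G(14) = mex{2,1} = 0
G(15) = mex{1,1} = 0
G(16) = mex{0,0} = 1
G_B(16) = 1.
Combined Grundy value = 0 ⊕ 1 = 1.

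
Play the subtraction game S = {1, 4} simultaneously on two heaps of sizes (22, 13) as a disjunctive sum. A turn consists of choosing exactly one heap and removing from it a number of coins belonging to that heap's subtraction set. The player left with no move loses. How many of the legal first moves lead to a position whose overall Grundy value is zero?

All heaps use S = {1, 4}:
n :  0  1  2  3  4  5  6  7  8  9 10 11 12 13 14 15 16 17 18 19 20 21 22
G :  0  1  0  1  2  0  1  0  1  2  0  1  0  1  2  0  1  0  1  2  0  1  0
Heap A: G(22) = 0.
Heap B: G(13) = 1.
Combined Grundy value = 0 ⊕ 1 = 1.
A winning move leaves total XOR = 0, i.e. changes one component's Grundy value g to g ⊕ X where X is the current total.
Heap A: need g' = 0⊕1 = 1. Options: 22−1→G=1, 22−4→G=1. Hits: 2.
Heap B: need g' = 1⊕1 = 0. Options: 13−1→G=0, 13−4→G=2. Hits: 1.

3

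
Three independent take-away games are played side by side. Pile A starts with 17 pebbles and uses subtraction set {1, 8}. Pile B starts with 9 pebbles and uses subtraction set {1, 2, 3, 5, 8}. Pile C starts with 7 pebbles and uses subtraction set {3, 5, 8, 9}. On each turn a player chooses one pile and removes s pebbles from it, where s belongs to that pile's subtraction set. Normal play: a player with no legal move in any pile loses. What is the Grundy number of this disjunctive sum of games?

5

Pile A, S = {1, 8}:
n :  0  1  2  3  4  5  6  7  8  9 10 11 12 13 14 15 16 17
G :  0  1  0  1  0  1  0  1  2  0  1  0  1  0  1  0  1  2
G_A(17) = 2.
Pile B, S = {1, 2, 3, 5, 8}:
G(0) = 0
G(1) = mex{0} = 1
G(2) = mex{1,0} = 2
G(3) = mex{2,1,0} = 3
G(4) = mex{3,2,1} = 0
G(5) = mex{0,3,2,0} = 1
G(6) = mex{1,0,3,1} = 2
G(7) = mex{2,1,0,2} = 3
G(8) = mex{3,2,1,3,0} = 4
G(9) = mex{4,3,2,0,1} = 5
G_B(9) = 5.
Pile C, S = {3, 5, 8, 9}:
n : 0 1 2 3 4 5 6 7
G : 0 0 0 1 1 1 2 2
G_C(7) = 2.
Combined Grundy value = 2 ⊕ 5 ⊕ 2 = 5.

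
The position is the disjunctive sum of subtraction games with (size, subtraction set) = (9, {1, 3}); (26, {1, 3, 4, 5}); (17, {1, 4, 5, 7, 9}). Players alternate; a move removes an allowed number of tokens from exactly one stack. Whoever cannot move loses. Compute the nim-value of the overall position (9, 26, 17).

0

Stack A, S = {1, 3}:
G(0) = 0
G(1) = mex{0} = 1
G(2) = mex{1} = 0
G(3) = mex{0,0} = 1
G(4) = mex{1,1} = 0
G(5) = mex{0,0} = 1
G(6) = mex{1,1} = 0
G(7) = mex{0,0} = 1
G(8) = mex{1,1} = 0
G(9) = mex{0,0} = 1
G_A(9) = 1.
Stack B, S = {1, 3, 4, 5}:
G(0) = 0
G(1) = mex{0} = 1
G(2) = mex{1} = 0
G(3) = mex{0,0} = 1
G(4) = mex{1,1,0} = 2
G(5) = mex{2,0,1,0} = 3
G(6) = mex{3,1,0,1} = 2
G(7) = mex{2,2,1,0} = 3
G(8) = mex{3,3,2,1} = 0
G(9) = mex{0,2,3,2} = 1
G(10) = mex{1,3,2,3} = 0
G(11) = mex{0,0,3,2} = 1
G(12) = mex{1,1,0,3} = 2
G(13) = mex{2,0,1,0} = 3
G(14) = mex{3,1,0,1} = 2
G(15) = mex{2,2,1,0} = 3
G(16) = mex{3,3,2,1} = 0
G(17) = mex{0,2,3,2} = 1
G(18) = mex{1,3,2,3} = 0
G(19) = mex{0,0,3,2} = 1
G(20) = mex{1,1,0,3} = 2
G(21) = mex{2,0,1,0} = 3
G(22) = mex{3,1,0,1} = 2
G(23) = mex{2,2,1,0} = 3
G(24) = mex{3,3,2,1} = 0
G(25) = mex{0,2,3,2} = 1
G(26) = mex{1,3,2,3} = 0
G_B(26) = 0.
Stack C, S = {1, 4, 5, 7, 9}:
G(0) = 0
G(1) = mex{0} = 1
G(2) = mex{1} = 0
G(3) = mex{0} = 1
G(4) = mex{1,0} = 2
G(5) = mex{2,1,0} = 3
G(6) = mex{3,0,1} = 2
G(7) = mex{2,1,0,0} = 3
G(8) = mex{3,2,1,1} = 0
G(9) = mex{0,3,2,0,0} = 1
G(10) = mex{1,2,3,1,1} = 0
G(11) = mex{0,3,2,2,0} = 1
G(12) = mex{1,0,3,3,1} = 2
G(13) = mex{2,1,0,2,2} = 3
G(14) = mex{3,0,1,3,3} = 2
G(15) = mex{2,1,0,0,2} = 3
G(16) = mex{3,2,1,1,3} = 0
G(17) = mex{0,3,2,0,0} = 1
G_C(17) = 1.
Combined Grundy value = 1 ⊕ 0 ⊕ 1 = 0.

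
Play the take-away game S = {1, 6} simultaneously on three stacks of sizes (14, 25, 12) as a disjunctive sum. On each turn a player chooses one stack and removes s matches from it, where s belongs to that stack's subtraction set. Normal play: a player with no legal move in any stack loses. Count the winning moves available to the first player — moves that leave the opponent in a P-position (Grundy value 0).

All stacks use S = {1, 6}:
G(0) = 0
G(1) = mex{0} = 1
G(2) = mex{1} = 0
G(3) = mex{0} = 1
G(4) = mex{1} = 0
G(5) = mex{0} = 1
G(6) = mex{1,0} = 2
G(7) = mex{2,1} = 0
G(8) = mex{0,0} = 1
G(9) = mex{1,1} = 0
G(10) = mex{0,0} = 1
G(11) = mex{1,1} = 0
G(12) = mex{0,2} = 1
G(13) = mex{1,0} = 2
G(14) = mex{2,1} = 0
G(15) = mex{0,0} = 1
G(16) = mex{1,1} = 0
G(17) = mex{0,0} = 1
G(18) = mex{1,1} = 0
G(19) = mex{0,2} = 1
G(20) = mex{1,0} = 2
G(21) = mex{2,1} = 0
G(22) = mex{0,0} = 1
G(23) = mex{1,1} = 0
G(24) = mex{0,0} = 1
G(25) = mex{1,1} = 0
Stack A: G(14) = 0.
Stack B: G(25) = 0.
Stack C: G(12) = 1.
Combined Grundy value = 0 ⊕ 0 ⊕ 1 = 1.
A winning move leaves total XOR = 0, i.e. changes one component's Grundy value g to g ⊕ X where X is the current total.
Stack A: need g' = 0⊕1 = 1. Options: 14−1→G=2, 14−6→G=1. Hits: 1.
Stack B: need g' = 0⊕1 = 1. Options: 25−1→G=1, 25−6→G=1. Hits: 2.
Stack C: need g' = 1⊕1 = 0. Options: 12−1→G=0, 12−6→G=2. Hits: 1.

4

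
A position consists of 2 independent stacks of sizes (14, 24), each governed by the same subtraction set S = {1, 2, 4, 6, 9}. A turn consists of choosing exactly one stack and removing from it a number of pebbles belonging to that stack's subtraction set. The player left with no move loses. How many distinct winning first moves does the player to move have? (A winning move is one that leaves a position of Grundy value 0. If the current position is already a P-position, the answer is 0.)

All stacks use S = {1, 2, 4, 6, 9}:
G(0) = 0
G(1) = mex{0} = 1
G(2) = mex{1,0} = 2
G(3) = mex{2,1} = 0
G(4) = mex{0,2,0} = 1
G(5) = mex{1,0,1} = 2
G(6) = mex{2,1,2,0} = 3
G(7) = mex{3,2,0,1} = 4
G(8) = mex{4,3,1,2} = 0
G(9) = mex{0,4,2,0,0} = 1
G(10) = mex{1,0,3,1,1} = 2
G(11) = mex{2,1,4,2,2} = 0
G(12) = mex{0,2,0,3,0} = 1
G(13) = mex{1,0,1,4,1} = 2
G(14) = mex{2,1,2,0,2} = 3
G(15) = mex{3,2,0,1,3} = 4
G(16) = mex{4,3,1,2,4} = 0
G(17) = mex{0,4,2,0,0} = 1
G(18) = mex{1,0,3,1,1} = 2
G(19) = mex{2,1,4,2,2} = 0
G(20) = mex{0,2,0,3,0} = 1
G(21) = mex{1,0,1,4,1} = 2
G(22) = mex{2,1,2,0,2} = 3
G(23) = mex{3,2,0,1,3} = 4
G(24) = mex{4,3,1,2,4} = 0
Stack A: G(14) = 3.
Stack B: G(24) = 0.
Combined Grundy value = 3 ⊕ 0 = 3.
A winning move leaves total XOR = 0, i.e. changes one component's Grundy value g to g ⊕ X where X is the current total.
Stack A: need g' = 3⊕3 = 0. Options: 14−1→G=2, 14−2→G=1, 14−4→G=2, 14−6→G=0, 14−9→G=2. Hits: 1.
Stack B: need g' = 0⊕3 = 3. Options: 24−1→G=4, 24−2→G=3, 24−4→G=1, 24−6→G=2, 24−9→G=4. Hits: 1.

2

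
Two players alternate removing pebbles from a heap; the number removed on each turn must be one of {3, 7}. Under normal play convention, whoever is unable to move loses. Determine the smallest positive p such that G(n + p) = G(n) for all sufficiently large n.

G(0) = 0
G(1) = mex{} = 0
G(2) = mex{} = 0
G(3) = mex{0} = 1
G(4) = mex{0} = 1
G(5) = mex{0} = 1
G(6) = mex{1} = 0
G(7) = mex{1,0} = 2
G(8) = mex{1,0} = 2
G(9) = mex{0,0} = 1
G(10) = mex{2,1} = 0
G(11) = mex{2,1} = 0
G(12) = mex{1,1} = 0
G(13) = mex{0,0} = 1
G(14) = mex{0,2} = 1
G(15) = mex{0,2} = 1
G(16) = mex{1,1} = 0
G(17) = mex{1,0} = 2
G(18) = mex{1,0} = 2
G(19) = mex{0,0} = 1
G(20) = mex{2,1} = 0
G(21) = mex{2,1} = 0
G(n+10) = G(n) holds for n = 0,…,6 (a full window of length max(S) = 7), so the sequence is purely periodic with period 10.

10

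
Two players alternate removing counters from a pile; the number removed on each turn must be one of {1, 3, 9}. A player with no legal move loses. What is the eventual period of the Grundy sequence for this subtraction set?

G(0) = 0
G(1) = mex{0} = 1
G(2) = mex{1} = 0
G(3) = mex{0,0} = 1
G(4) = mex{1,1} = 0
G(5) = mex{0,0} = 1
G(6) = mex{1,1} = 0
G(7) = mex{0,0} = 1
G(8) = mex{1,1} = 0
G(9) = mex{0,0,0} = 1
G(10) = mex{1,1,1} = 0
G(11) = mex{0,0,0} = 1
G(12) = mex{1,1,1} = 0
G(13) = mex{0,0,0} = 1
G(14) = mex{1,1,1} = 0
G(n+2) = G(n) holds for n = 0,…,8 (a full window of length max(S) = 9), so the sequence is purely periodic with period 2.

2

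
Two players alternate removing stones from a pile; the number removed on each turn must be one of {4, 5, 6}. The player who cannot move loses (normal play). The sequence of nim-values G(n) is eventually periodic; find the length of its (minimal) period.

G(0) = 0
G(1) = mex{} = 0
G(2) = mex{} = 0
G(3) = mex{} = 0
G(4) = mex{0} = 1
G(5) = mex{0,0} = 1
G(6) = mex{0,0,0} = 1
G(7) = mex{0,0,0} = 1
G(8) = mex{1,0,0} = 2
G(9) = mex{1,1,0} = 2
G(10) = mex{1,1,1} = 0
G(11) = mex{1,1,1} = 0
G(12) = mex{2,1,1} = 0
G(13) = mex{2,2,1} = 0
G(14) = mex{0,2,2} = 1
G(15) = mex{0,0,2} = 1
G(16) = mex{0,0,0} = 1
G(17) = mex{0,0,0} = 1
G(18) = mex{1,0,0} = 2
G(19) = mex{1,1,0} = 2
G(20) = mex{1,1,1} = 0
G(21) = mex{1,1,1} = 0
G(n+10) = G(n) holds for n = 0,…,5 (a full window of length max(S) = 6), so the sequence is purely periodic with period 10.

10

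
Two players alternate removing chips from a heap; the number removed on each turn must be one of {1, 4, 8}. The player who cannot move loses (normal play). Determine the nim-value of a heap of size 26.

0

G(0) = 0
G(1) = mex{0} = 1
G(2) = mex{1} = 0
G(3) = mex{0} = 1
G(4) = mex{1,0} = 2
G(5) = mex{2,1} = 0
G(6) = mex{0,0} = 1
G(7) = mex{1,1} = 0
G(8) = mex{0,2,0} = 1
G(9) = mex{1,0,1} = 2
G(10) = mex{2,1,0} = 3
G(11) = mex{3,0,1} = 2
G(12) = mex{2,1,2} = 0
G(13) = mex{0,2,0} = 1
G(14) = mex{1,3,1} = 0
G(15) = mex{0,2,0} = 1
G(16) = mex{1,0,1} = 2
G(17) = mex{2,1,2} = 0
G(18) = mex{0,0,3} = 1
G(19) = mex{1,1,2} = 0
G(20) = mex{0,2,0} = 1
G(21) = mex{1,0,1} = 2
G(22) = mex{2,1,0} = 3
G(23) = mex{3,0,1} = 2
G(24) = mex{2,1,2} = 0
G(25) = mex{0,2,0} = 1
G(26) = mex{1,3,1} = 0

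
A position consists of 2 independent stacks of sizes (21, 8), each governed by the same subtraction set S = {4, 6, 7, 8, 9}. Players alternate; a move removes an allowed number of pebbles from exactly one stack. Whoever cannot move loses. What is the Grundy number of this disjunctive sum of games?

All stacks use S = {4, 6, 7, 8, 9}:
n :  0  1  2  3  4  5  6  7  8  9 10 11 12 13 14 15 16 17 18 19 20 21
G :  0  0  0  0  1  1  1  1  2  2  2  2  3  0  0  0  0  1  1  1  1  2
Stack A: G(21) = 2.
Stack B: G(8) = 2.
Combined Grundy value = 2 ⊕ 2 = 0.

0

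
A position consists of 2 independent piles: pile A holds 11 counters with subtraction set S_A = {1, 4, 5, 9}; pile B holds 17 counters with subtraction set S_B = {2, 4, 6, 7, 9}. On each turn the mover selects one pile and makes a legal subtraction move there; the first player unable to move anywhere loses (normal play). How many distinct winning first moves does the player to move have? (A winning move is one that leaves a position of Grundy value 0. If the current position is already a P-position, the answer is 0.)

Pile A, S = {1, 4, 5, 9}:
G(0) = 0
G(1) = mex{0} = 1
G(2) = mex{1} = 0
G(3) = mex{0} = 1
G(4) = mex{1,0} = 2
G(5) = mex{2,1,0} = 3
G(6) = mex{3,0,1} = 2
G(7) = mex{2,1,0} = 3
G(8) = mex{3,2,1} = 0
G(9) = mex{0,3,2,0} = 1
G(10) = mex{1,2,3,1} = 0
G(11) = mex{0,3,2,0} = 1
G_A(11) = 1.
Pile B, S = {2, 4, 6, 7, 9}:
G(0) = 0
G(1) = mex{} = 0
G(2) = mex{0} = 1
G(3) = mex{0} = 1
G(4) = mex{1,0} = 2
G(5) = mex{1,0} = 2
G(6) = mex{2,1,0} = 3
G(7) = mex{2,1,0,0} = 3
G(8) = mex{3,2,1,0} = 4
G(9) = mex{3,2,1,1,0} = 4
G(10) = mex{4,3,2,1,0} = 5
G(11) = mex{4,3,2,2,1} = 0
G(12) = mex{5,4,3,2,1} = 0
G(13) = mex{0,4,3,3,2} = 1
G(14) = mex{0,5,4,3,2} = 1
G(15) = mex{1,0,4,4,3} = 2
G(16) = mex{1,0,5,4,3} = 2
G(17) = mex{2,1,0,5,4} = 3
G_B(17) = 3.
Combined Grundy value = 1 ⊕ 3 = 2.
A winning move leaves total XOR = 0, i.e. changes one component's Grundy value g to g ⊕ X where X is the current total.
Pile A: need g' = 1⊕2 = 3. Options: 11−1→G=0, 11−4→G=3, 11−5→G=2, 11−9→G=0. Hits: 1.
Pile B: need g' = 3⊕2 = 1. Options: 17−2→G=2, 17−4→G=1, 17−6→G=0, 17−7→G=5, 17−9→G=4. Hits: 1.

2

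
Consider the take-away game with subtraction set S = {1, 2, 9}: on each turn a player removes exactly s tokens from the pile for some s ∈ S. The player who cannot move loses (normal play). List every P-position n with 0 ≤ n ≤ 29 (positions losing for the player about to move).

0, 3, 6, 10, 13, 16, 20, 23, 26

n :  0  1  2  3  4  5  6  7  8  9 10 11 12 13 14 15 16 17 18 19 20 21 22 23 24 25 26 27 28 29
G :  0  1  2  0  1  2  0  1  2  3  0  1  2  0  1  2  0  1  2  3  0  1  2  0  1  2  0  1  2  3
P-positions are exactly the n with G(n) = 0.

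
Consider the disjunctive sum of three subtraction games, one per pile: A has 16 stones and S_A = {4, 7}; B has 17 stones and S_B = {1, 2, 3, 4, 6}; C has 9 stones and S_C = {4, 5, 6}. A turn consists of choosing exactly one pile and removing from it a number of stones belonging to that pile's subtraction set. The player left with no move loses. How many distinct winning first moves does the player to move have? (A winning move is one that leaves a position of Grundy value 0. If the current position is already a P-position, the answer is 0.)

Pile A, S = {4, 7}:
n :  0  1  2  3  4  5  6  7  8  9 10 11 12 13 14 15 16
G :  0  0  0  0  1  1  1  1  2  2  2  0  0  0  0  1  1
G_A(16) = 1.
Pile B, S = {1, 2, 3, 4, 6}:
G(0) = 0
G(1) = mex{0} = 1
G(2) = mex{1,0} = 2
G(3) = mex{2,1,0} = 3
G(4) = mex{3,2,1,0} = 4
G(5) = mex{4,3,2,1} = 0
G(6) = mex{0,4,3,2,0} = 1
G(7) = mex{1,0,4,3,1} = 2
G(8) = mex{2,1,0,4,2} = 3
G(9) = mex{3,2,1,0,3} = 4
G(10) = mex{4,3,2,1,4} = 0
G(11) = mex{0,4,3,2,0} = 1
G(12) = mex{1,0,4,3,1} = 2
G(13) = mex{2,1,0,4,2} = 3
G(14) = mex{3,2,1,0,3} = 4
G(15) = mex{4,3,2,1,4} = 0
G(16) = mex{0,4,3,2,0} = 1
G(17) = mex{1,0,4,3,1} = 2
G_B(17) = 2.
Pile C, S = {4, 5, 6}:
G(0) = 0
G(1) = mex{} = 0
G(2) = mex{} = 0
G(3) = mex{} = 0
G(4) = mex{0} = 1
G(5) = mex{0,0} = 1
G(6) = mex{0,0,0} = 1
G(7) = mex{0,0,0} = 1
G(8) = mex{1,0,0} = 2
G(9) = mex{1,1,0} = 2
G_C(9) = 2.
Combined Grundy value = 1 ⊕ 2 ⊕ 2 = 1.
A winning move leaves total XOR = 0, i.e. changes one component's Grundy value g to g ⊕ X where X is the current total.
Pile A: need g' = 1⊕1 = 0. Options: 16−4→G=0, 16−7→G=2. Hits: 1.
Pile B: need g' = 2⊕1 = 3. Options: 17−1→G=1, 17−2→G=0, 17−3→G=4, 17−4→G=3, 17−6→G=1. Hits: 1.
Pile C: need g' = 2⊕1 = 3. Options: 9−4→G=1, 9−5→G=1, 9−6→G=0. Hits: 0.

2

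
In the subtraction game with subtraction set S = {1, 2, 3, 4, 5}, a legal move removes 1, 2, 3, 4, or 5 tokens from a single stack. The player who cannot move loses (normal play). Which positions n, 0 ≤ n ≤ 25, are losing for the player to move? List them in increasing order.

0, 6, 12, 18, 24

G(0) = 0
G(1) = mex{0} = 1
G(2) = mex{1,0} = 2
G(3) = mex{2,1,0} = 3
G(4) = mex{3,2,1,0} = 4
G(5) = mex{4,3,2,1,0} = 5
G(6) = mex{5,4,3,2,1} = 0
G(7) = mex{0,5,4,3,2} = 1
G(8) = mex{1,0,5,4,3} = 2
G(9) = mex{2,1,0,5,4} = 3
G(10) = mex{3,2,1,0,5} = 4
G(11) = mex{4,3,2,1,0} = 5
G(12) = mex{5,4,3,2,1} = 0
G(13) = mex{0,5,4,3,2} = 1
G(14) = mex{1,0,5,4,3} = 2
G(15) = mex{2,1,0,5,4} = 3
G(16) = mex{3,2,1,0,5} = 4
G(17) = mex{4,3,2,1,0} = 5
G(18) = mex{5,4,3,2,1} = 0
G(19) = mex{0,5,4,3,2} = 1
G(20) = mex{1,0,5,4,3} = 2
G(21) = mex{2,1,0,5,4} = 3
G(22) = mex{3,2,1,0,5} = 4
G(23) = mex{4,3,2,1,0} = 5
G(24) = mex{5,4,3,2,1} = 0
G(25) = mex{0,5,4,3,2} = 1
P-positions are exactly the n with G(n) = 0.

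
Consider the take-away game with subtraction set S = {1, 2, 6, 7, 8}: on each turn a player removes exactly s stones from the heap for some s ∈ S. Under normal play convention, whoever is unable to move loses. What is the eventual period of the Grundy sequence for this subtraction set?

G(0) = 0
G(1) = mex{0} = 1
G(2) = mex{1,0} = 2
G(3) = mex{2,1} = 0
G(4) = mex{0,2} = 1
G(5) = mex{1,0} = 2
G(6) = mex{2,1,0} = 3
G(7) = mex{3,2,1,0} = 4
G(8) = mex{4,3,2,1,0} = 5
G(9) = mex{5,4,0,2,1} = 3
G(10) = mex{3,5,1,0,2} = 4
G(11) = mex{4,3,2,1,0} = 5
G(12) = mex{5,4,3,2,1} = 0
G(13) = mex{0,5,4,3,2} = 1
G(14) = mex{1,0,5,4,3} = 2
G(15) = mex{2,1,3,5,4} = 0
G(16) = mex{0,2,4,3,5} = 1
G(17) = mex{1,0,5,4,3} = 2
G(18) = mex{2,1,0,5,4} = 3
G(19) = mex{3,2,1,0,5} = 4
G(20) = mex{4,3,2,1,0} = 5
G(21) = mex{5,4,0,2,1} = 3
G(22) = mex{3,5,1,0,2} = 4
G(23) = mex{4,3,2,1,0} = 5
G(24) = mex{5,4,3,2,1} = 0
G(25) = mex{0,5,4,3,2} = 1
G(n+12) = G(n) holds for n = 0,…,7 (a full window of length max(S) = 8), so the sequence is purely periodic with period 12.

12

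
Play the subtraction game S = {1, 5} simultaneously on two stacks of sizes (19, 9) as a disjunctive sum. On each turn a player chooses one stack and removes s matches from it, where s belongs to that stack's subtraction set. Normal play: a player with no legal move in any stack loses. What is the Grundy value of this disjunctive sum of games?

All stacks use S = {1, 5}:
G(0) = 0
G(1) = mex{0} = 1
G(2) = mex{1} = 0
G(3) = mex{0} = 1
G(4) = mex{1} = 0
G(5) = mex{0,0} = 1
G(6) = mex{1,1} = 0
G(7) = mex{0,0} = 1
G(8) = mex{1,1} = 0
G(9) = mex{0,0} = 1
G(10) = mex{1,1} = 0
G(11) = mex{0,0} = 1
G(12) = mex{1,1} = 0
G(13) = mex{0,0} = 1
G(14) = mex{1,1} = 0
G(15) = mex{0,0} = 1
G(16) = mex{1,1} = 0
G(17) = mex{0,0} = 1
G(18) = mex{1,1} = 0
G(19) = mex{0,0} = 1
Stack A: G(19) = 1.
Stack B: G(9) = 1.
Combined Grundy value = 1 ⊕ 1 = 0.

0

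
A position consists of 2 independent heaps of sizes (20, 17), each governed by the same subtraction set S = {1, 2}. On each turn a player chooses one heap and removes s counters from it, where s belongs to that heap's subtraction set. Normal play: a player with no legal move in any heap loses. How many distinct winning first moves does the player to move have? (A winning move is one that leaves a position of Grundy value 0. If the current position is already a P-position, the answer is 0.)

All heaps use S = {1, 2}:
n :  0  1  2  3  4  5  6  7  8  9 10 11 12 13 14 15 16 17 18 19 20
G :  0  1  2  0  1  2  0  1  2  0  1  2  0  1  2  0  1  2  0  1  2
Heap A: G(20) = 2.
Heap B: G(17) = 2.
Combined Grundy value = 2 ⊕ 2 = 0.
A winning move leaves total XOR = 0, i.e. changes one component's Grundy value g to g ⊕ X where X is the current total.
Heap A: target g' = 2⊕0 = 2, but every legal move changes the Grundy value (mex property), so 0 moves.
Heap B: target g' = 2⊕0 = 2, but every legal move changes the Grundy value (mex property), so 0 moves.

0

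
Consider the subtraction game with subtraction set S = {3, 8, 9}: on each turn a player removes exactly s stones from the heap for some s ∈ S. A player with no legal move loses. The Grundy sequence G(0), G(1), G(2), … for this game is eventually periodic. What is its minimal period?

G(0) = 0
G(1) = mex{} = 0
G(2) = mex{} = 0
G(3) = mex{0} = 1
G(4) = mex{0} = 1
G(5) = mex{0} = 1
G(6) = mex{1} = 0
G(7) = mex{1} = 0
G(8) = mex{1,0} = 2
G(9) = mex{0,0,0} = 1
G(10) = mex{0,0,0} = 1
G(11) = mex{2,1,0} = 3
G(12) = mex{1,1,1} = 0
G(13) = mex{1,1,1} = 0
G(14) = mex{3,0,1} = 2
G(15) = mex{0,0,0} = 1
G(16) = mex{0,2,0} = 1
G(17) = mex{2,1,2} = 0
G(18) = mex{1,1,1} = 0
G(19) = mex{1,3,1} = 0
G(20) = mex{0,0,3} = 1
G(21) = mex{0,0,0} = 1
G(22) = mex{0,2,0} = 1
G(23) = mex{1,1,2} = 0
G(24) = mex{1,1,1} = 0
G(25) = mex{1,0,1} = 2
G(26) = mex{0,0,0} = 1
G(27) = mex{0,0,0} = 1
G(28) = mex{2,1,0} = 3
G(29) = mex{1,1,1} = 0
G(30) = mex{1,1,1} = 0
G(31) = mex{3,0,1} = 2
G(32) = mex{0,0,0} = 1
G(33) = mex{0,2,0} = 1
G(34) = mex{2,1,2} = 0
G(35) = mex{1,1,1} = 0
G(n+17) = G(n) holds for n = 0,…,8 (a full window of length max(S) = 9), so the sequence is purely periodic with period 17.

17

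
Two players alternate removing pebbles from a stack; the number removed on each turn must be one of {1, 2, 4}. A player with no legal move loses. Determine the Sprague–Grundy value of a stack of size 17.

2

G(0) = 0
G(1) = mex{0} = 1
G(2) = mex{1,0} = 2
G(3) = mex{2,1} = 0
G(4) = mex{0,2,0} = 1
G(5) = mex{1,0,1} = 2
G(6) = mex{2,1,2} = 0
G(7) = mex{0,2,0} = 1
G(8) = mex{1,0,1} = 2
G(9) = mex{2,1,2} = 0
G(10) = mex{0,2,0} = 1
G(11) = mex{1,0,1} = 2
G(12) = mex{2,1,2} = 0
G(13) = mex{0,2,0} = 1
G(14) = mex{1,0,1} = 2
G(15) = mex{2,1,2} = 0
G(16) = mex{0,2,0} = 1
G(17) = mex{1,0,1} = 2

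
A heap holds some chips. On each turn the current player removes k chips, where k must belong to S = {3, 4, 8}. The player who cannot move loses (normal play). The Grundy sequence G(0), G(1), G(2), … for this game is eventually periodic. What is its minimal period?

G(0) = 0
G(1) = mex{} = 0
G(2) = mex{} = 0
G(3) = mex{0} = 1
G(4) = mex{0,0} = 1
G(5) = mex{0,0} = 1
G(6) = mex{1,0} = 2
G(7) = mex{1,1} = 0
G(8) = mex{1,1,0} = 2
G(9) = mex{2,1,0} = 3
G(10) = mex{0,2,0} = 1
G(11) = mex{2,0,1} = 3
G(12) = mex{3,2,1} = 0
G(13) = mex{1,3,1} = 0
G(14) = mex{3,1,2} = 0
G(15) = mex{0,3,0} = 1
G(16) = mex{0,0,2} = 1
G(17) = mex{0,0,3} = 1
G(18) = mex{1,0,1} = 2
G(19) = mex{1,1,3} = 0
G(20) = mex{1,1,0} = 2
G(21) = mex{2,1,0} = 3
G(22) = mex{0,2,0} = 1
G(23) = mex{2,0,1} = 3
G(24) = mex{3,2,1} = 0
G(25) = mex{1,3,1} = 0
G(n+12) = G(n) holds for n = 0,…,7 (a full window of length max(S) = 8), so the sequence is purely periodic with period 12.

12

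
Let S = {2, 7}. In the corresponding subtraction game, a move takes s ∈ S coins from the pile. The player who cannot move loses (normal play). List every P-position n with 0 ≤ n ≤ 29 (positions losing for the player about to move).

n :  0  1  2  3  4  5  6  7  8  9 10 11 12 13 14 15 16 17 18 19 20 21 22 23 24 25 26 27 28 29
G :  0  0  1  1  0  0  1  1  2  0  0  1  1  0  0  1  1  2  0  0  1  1  0  0  1  1  2  0  0  1
P-positions are exactly the n with G(n) = 0.

0, 1, 4, 5, 9, 10, 13, 14, 18, 19, 22, 23, 27, 28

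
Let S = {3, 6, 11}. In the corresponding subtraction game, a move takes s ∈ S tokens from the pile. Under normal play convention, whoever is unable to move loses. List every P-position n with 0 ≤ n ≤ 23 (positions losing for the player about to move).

G(0) = 0
G(1) = mex{} = 0
G(2) = mex{} = 0
G(3) = mex{0} = 1
G(4) = mex{0} = 1
G(5) = mex{0} = 1
G(6) = mex{1,0} = 2
G(7) = mex{1,0} = 2
G(8) = mex{1,0} = 2
G(9) = mex{2,1} = 0
G(10) = mex{2,1} = 0
G(11) = mex{2,1,0} = 3
G(12) = mex{0,2,0} = 1
G(13) = mex{0,2,0} = 1
G(14) = mex{3,2,1} = 0
G(15) = mex{1,0,1} = 2
G(16) = mex{1,0,1} = 2
G(17) = mex{0,3,2} = 1
G(18) = mex{2,1,2} = 0
G(19) = mex{2,1,2} = 0
G(20) = mex{1,0,0} = 2
G(21) = mex{0,2,0} = 1
G(22) = mex{0,2,3} = 1
G(23) = mex{2,1,1} = 0
P-positions are exactly the n with G(n) = 0.

0, 1, 2, 9, 10, 14, 18, 19, 23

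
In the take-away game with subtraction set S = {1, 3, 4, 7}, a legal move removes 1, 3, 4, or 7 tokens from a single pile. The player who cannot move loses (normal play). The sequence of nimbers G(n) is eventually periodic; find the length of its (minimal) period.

n :  0  1  2  3  4  5  6  7  8  9 10 11 12 13 14 15 16 17
G :  0  1  0  1  2  3  2  3  0  1  0  1  2  3  2  3  0  1
G(n+8) = G(n) holds for n = 0,…,6 (a full window of length max(S) = 7), so the sequence is purely periodic with period 8.

8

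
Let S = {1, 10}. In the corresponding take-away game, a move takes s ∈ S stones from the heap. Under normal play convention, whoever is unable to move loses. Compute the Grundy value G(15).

0

G(0) = 0
G(1) = mex{0} = 1
G(2) = mex{1} = 0
G(3) = mex{0} = 1
G(4) = mex{1} = 0
G(5) = mex{0} = 1
G(6) = mex{1} = 0
G(7) = mex{0} = 1
G(8) = mex{1} = 0
G(9) = mex{0} = 1
G(10) = mex{1,0} = 2
G(11) = mex{2,1} = 0
G(12) = mex{0,0} = 1
G(13) = mex{1,1} = 0
G(14) = mex{0,0} = 1
G(15) = mex{1,1} = 0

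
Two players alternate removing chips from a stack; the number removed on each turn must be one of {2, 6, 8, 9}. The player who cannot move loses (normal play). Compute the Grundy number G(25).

3

n :  0  1  2  3  4  5  6  7  8  9 10 11 12 13 14 15 16 17 18 19 20 21 22 23 24 25
G :  0  0  1  1  0  0  1  1  2  2  3  3  2  2  3  0  0  1  1  0  0  1  1  2  2  3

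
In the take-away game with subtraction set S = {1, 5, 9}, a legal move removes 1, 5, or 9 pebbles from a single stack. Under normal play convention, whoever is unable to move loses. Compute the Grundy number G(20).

0

G(0) = 0
G(1) = mex{0} = 1
G(2) = mex{1} = 0
G(3) = mex{0} = 1
G(4) = mex{1} = 0
G(5) = mex{0,0} = 1
G(6) = mex{1,1} = 0
G(7) = mex{0,0} = 1
G(8) = mex{1,1} = 0
G(9) = mex{0,0,0} = 1
G(10) = mex{1,1,1} = 0
G(11) = mex{0,0,0} = 1
G(12) = mex{1,1,1} = 0
G(13) = mex{0,0,0} = 1
G(14) = mex{1,1,1} = 0
G(15) = mex{0,0,0} = 1
G(16) = mex{1,1,1} = 0
G(17) = mex{0,0,0} = 1
G(18) = mex{1,1,1} = 0
G(19) = mex{0,0,0} = 1
G(20) = mex{1,1,1} = 0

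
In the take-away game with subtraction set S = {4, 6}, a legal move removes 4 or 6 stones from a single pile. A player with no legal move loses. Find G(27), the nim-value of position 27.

G(0) = 0
G(1) = mex{} = 0
G(2) = mex{} = 0
G(3) = mex{} = 0
G(4) = mex{0} = 1
G(5) = mex{0} = 1
G(6) = mex{0,0} = 1
G(7) = mex{0,0} = 1
G(8) = mex{1,0} = 2
G(9) = mex{1,0} = 2
G(10) = mex{1,1} = 0
G(11) = mex{1,1} = 0
G(12) = mex{2,1} = 0
G(13) = mex{2,1} = 0
G(14) = mex{0,2} = 1
G(15) = mex{0,2} = 1
G(16) = mex{0,0} = 1
G(17) = mex{0,0} = 1
G(18) = mex{1,0} = 2
G(19) = mex{1,0} = 2
G(20) = mex{1,1} = 0
G(21) = mex{1,1} = 0
G(22) = mex{2,1} = 0
G(23) = mex{2,1} = 0
G(24) = mex{0,2} = 1
G(25) = mex{0,2} = 1
G(26) = mex{0,0} = 1
G(27) = mex{0,0} = 1

1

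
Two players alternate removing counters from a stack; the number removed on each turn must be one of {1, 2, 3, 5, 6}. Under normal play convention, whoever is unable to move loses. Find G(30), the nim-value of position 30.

2

G(0) = 0
G(1) = mex{0} = 1
G(2) = mex{1,0} = 2
G(3) = mex{2,1,0} = 3
G(4) = mex{3,2,1} = 0
G(5) = mex{0,3,2,0} = 1
G(6) = mex{1,0,3,1,0} = 2
G(7) = mex{2,1,0,2,1} = 3
G(8) = mex{3,2,1,3,2} = 0
G(9) = mex{0,3,2,0,3} = 1
G(10) = mex{1,0,3,1,0} = 2
G(11) = mex{2,1,0,2,1} = 3
G(12) = mex{3,2,1,3,2} = 0
G(13) = mex{0,3,2,0,3} = 1
G(14) = mex{1,0,3,1,0} = 2
G(15) = mex{2,1,0,2,1} = 3
G(16) = mex{3,2,1,3,2} = 0
G(17) = mex{0,3,2,0,3} = 1
G(18) = mex{1,0,3,1,0} = 2
G(19) = mex{2,1,0,2,1} = 3
G(20) = mex{3,2,1,3,2} = 0
G(21) = mex{0,3,2,0,3} = 1
G(22) = mex{1,0,3,1,0} = 2
G(23) = mex{2,1,0,2,1} = 3
G(24) = mex{3,2,1,3,2} = 0
G(25) = mex{0,3,2,0,3} = 1
G(26) = mex{1,0,3,1,0} = 2
G(27) = mex{2,1,0,2,1} = 3
G(28) = mex{3,2,1,3,2} = 0
G(29) = mex{0,3,2,0,3} = 1
G(30) = mex{1,0,3,1,0} = 2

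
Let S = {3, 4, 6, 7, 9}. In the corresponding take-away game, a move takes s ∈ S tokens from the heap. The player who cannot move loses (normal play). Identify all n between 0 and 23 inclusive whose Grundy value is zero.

G(0) = 0
G(1) = mex{} = 0
G(2) = mex{} = 0
G(3) = mex{0} = 1
G(4) = mex{0,0} = 1
G(5) = mex{0,0} = 1
G(6) = mex{1,0,0} = 2
G(7) = mex{1,1,0,0} = 2
G(8) = mex{1,1,0,0} = 2
G(9) = mex{2,1,1,0,0} = 3
G(10) = mex{2,2,1,1,0} = 3
G(11) = mex{2,2,1,1,0} = 3
G(12) = mex{3,2,2,1,1} = 0
G(13) = mex{3,3,2,2,1} = 0
G(14) = mex{3,3,2,2,1} = 0
G(15) = mex{0,3,3,2,2} = 1
G(16) = mex{0,0,3,3,2} = 1
G(17) = mex{0,0,3,3,2} = 1
G(18) = mex{1,0,0,3,3} = 2
G(19) = mex{1,1,0,0,3} = 2
G(20) = mex{1,1,0,0,3} = 2
G(21) = mex{2,1,1,0,0} = 3
G(22) = mex{2,2,1,1,0} = 3
G(23) = mex{2,2,1,1,0} = 3
P-positions are exactly the n with G(n) = 0.

0, 1, 2, 12, 13, 14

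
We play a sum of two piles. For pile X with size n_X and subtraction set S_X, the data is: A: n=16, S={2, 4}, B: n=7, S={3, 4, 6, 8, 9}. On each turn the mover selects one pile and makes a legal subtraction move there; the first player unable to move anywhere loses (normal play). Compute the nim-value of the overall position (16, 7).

Pile A, S = {2, 4}:
n :  0  1  2  3  4  5  6  7  8  9 10 11 12 13 14 15 16
G :  0  0  1  1  2  2  0  0  1  1  2  2  0  0  1  1  2
G_A(16) = 2.
Pile B, S = {3, 4, 6, 8, 9}:
n : 0 1 2 3 4 5 6 7
G : 0 0 0 1 1 1 2 2
G_B(7) = 2.
Combined Grundy value = 2 ⊕ 2 = 0.

0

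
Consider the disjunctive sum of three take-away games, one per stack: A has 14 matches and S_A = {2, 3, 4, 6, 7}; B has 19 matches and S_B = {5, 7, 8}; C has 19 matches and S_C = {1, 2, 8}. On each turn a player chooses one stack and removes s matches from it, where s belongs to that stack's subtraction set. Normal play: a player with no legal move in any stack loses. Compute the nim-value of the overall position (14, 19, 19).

Stack A, S = {2, 3, 4, 6, 7}:
G(0) = 0
G(1) = mex{} = 0
G(2) = mex{0} = 1
G(3) = mex{0,0} = 1
G(4) = mex{1,0,0} = 2
G(5) = mex{1,1,0} = 2
G(6) = mex{2,1,1,0} = 3
G(7) = mex{2,2,1,0,0} = 3
G(8) = mex{3,2,2,1,0} = 4
G(9) = mex{3,3,2,1,1} = 0
G(10) = mex{4,3,3,2,1} = 0
G(11) = mex{0,4,3,2,2} = 1
G(12) = mex{0,0,4,3,2} = 1
G(13) = mex{1,0,0,3,3} = 2
G(14) = mex{1,1,0,4,3} = 2
G_A(14) = 2.
Stack B, S = {5, 7, 8}:
n :  0  1  2  3  4  5  6  7  8  9 10 11 12 13 14 15 16 17 18 19
G :  0  0  0  0  0  1  1  1  1  1  2  2  2  0  0  0  0  0  1  1
G_B(19) = 1.
Stack C, S = {1, 2, 8}:
n :  0  1  2  3  4  5  6  7  8  9 10 11 12 13 14 15 16 17 18 19
G :  0  1  2  0  1  2  0  1  2  0  1  2  0  1  2  0  1  2  0  1
G_C(19) = 1.
Combined Grundy value = 2 ⊕ 1 ⊕ 1 = 2.

2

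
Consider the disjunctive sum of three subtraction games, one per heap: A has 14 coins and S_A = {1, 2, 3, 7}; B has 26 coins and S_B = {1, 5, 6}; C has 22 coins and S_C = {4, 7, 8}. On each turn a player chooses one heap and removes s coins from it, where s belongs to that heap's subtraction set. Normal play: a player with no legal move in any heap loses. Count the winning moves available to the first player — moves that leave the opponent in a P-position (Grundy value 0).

Heap A, S = {1, 2, 3, 7}:
n :  0  1  2  3  4  5  6  7  8  9 10 11 12 13 14
G :  0  1  2  3  0  1  2  3  0  1  2  3  0  1  2
G_A(14) = 2.
Heap B, S = {1, 5, 6}:
G(0) = 0
G(1) = mex{0} = 1
G(2) = mex{1} = 0
G(3) = mex{0} = 1
G(4) = mex{1} = 0
G(5) = mex{0,0} = 1
G(6) = mex{1,1,0} = 2
G(7) = mex{2,0,1} = 3
G(8) = mex{3,1,0} = 2
G(9) = mex{2,0,1} = 3
G(10) = mex{3,1,0} = 2
G(11) = mex{2,2,1} = 0
G(12) = mex{0,3,2} = 1
G(13) = mex{1,2,3} = 0
G(14) = mex{0,3,2} = 1
G(15) = mex{1,2,3} = 0
G(16) = mex{0,0,2} = 1
G(17) = mex{1,1,0} = 2
G(18) = mex{2,0,1} = 3
G(19) = mex{3,1,0} = 2
G(20) = mex{2,0,1} = 3
G(21) = mex{3,1,0} = 2
G(22) = mex{2,2,1} = 0
G(23) = mex{0,3,2} = 1
G(24) = mex{1,2,3} = 0
G(25) = mex{0,3,2} = 1
G(26) = mex{1,2,3} = 0
G_B(26) = 0.
Heap C, S = {4, 7, 8}:
G(0) = 0
G(1) = mex{} = 0
G(2) = mex{} = 0
G(3) = mex{} = 0
G(4) = mex{0} = 1
G(5) = mex{0} = 1
G(6) = mex{0} = 1
G(7) = mex{0,0} = 1
G(8) = mex{1,0,0} = 2
G(9) = mex{1,0,0} = 2
G(10) = mex{1,0,0} = 2
G(11) = mex{1,1,0} = 2
G(12) = mex{2,1,1} = 0
G(13) = mex{2,1,1} = 0
G(14) = mex{2,1,1} = 0
G(15) = mex{2,2,1} = 0
G(16) = mex{0,2,2} = 1
G(17) = mex{0,2,2} = 1
G(18) = mex{0,2,2} = 1
G(19) = mex{0,0,2} = 1
G(20) = mex{1,0,0} = 2
G(21) = mex{1,0,0} = 2
G(22) = mex{1,0,0} = 2
G_C(22) = 2.
Combined Grundy value = 2 ⊕ 0 ⊕ 2 = 0.
A winning move leaves total XOR = 0, i.e. changes one component's Grundy value g to g ⊕ X where X is the current total.
Heap A: target g' = 2⊕0 = 2, but every legal move changes the Grundy value (mex property), so 0 moves.
Heap B: target g' = 0⊕0 = 0, but every legal move changes the Grundy value (mex property), so 0 moves.
Heap C: target g' = 2⊕0 = 2, but every legal move changes the Grundy value (mex property), so 0 moves.

0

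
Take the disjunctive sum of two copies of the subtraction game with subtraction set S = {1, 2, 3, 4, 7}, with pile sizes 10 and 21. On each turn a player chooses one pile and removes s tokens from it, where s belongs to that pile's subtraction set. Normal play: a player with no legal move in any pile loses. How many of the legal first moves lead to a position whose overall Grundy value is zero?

2

All piles use S = {1, 2, 3, 4, 7}:
G(0) = 0
G(1) = mex{0} = 1
G(2) = mex{1,0} = 2
G(3) = mex{2,1,0} = 3
G(4) = mex{3,2,1,0} = 4
G(5) = mex{4,3,2,1} = 0
G(6) = mex{0,4,3,2} = 1
G(7) = mex{1,0,4,3,0} = 2
G(8) = mex{2,1,0,4,1} = 3
G(9) = mex{3,2,1,0,2} = 4
G(10) = mex{4,3,2,1,3} = 0
G(11) = mex{0,4,3,2,4} = 1
G(12) = mex{1,0,4,3,0} = 2
G(13) = mex{2,1,0,4,1} = 3
G(14) = mex{3,2,1,0,2} = 4
G(15) = mex{4,3,2,1,3} = 0
G(16) = mex{0,4,3,2,4} = 1
G(17) = mex{1,0,4,3,0} = 2
G(18) = mex{2,1,0,4,1} = 3
G(19) = mex{3,2,1,0,2} = 4
G(20) = mex{4,3,2,1,3} = 0
G(21) = mex{0,4,3,2,4} = 1
Pile A: G(10) = 0.
Pile B: G(21) = 1.
Combined Grundy value = 0 ⊕ 1 = 1.
A winning move leaves total XOR = 0, i.e. changes one component's Grundy value g to g ⊕ X where X is the current total.
Pile A: need g' = 0⊕1 = 1. Options: 10−1→G=4, 10−2→G=3, 10−3→G=2, 10−4→G=1, 10−7→G=3. Hits: 1.
Pile B: need g' = 1⊕1 = 0. Options: 21−1→G=0, 21−2→G=4, 21−3→G=3, 21−4→G=2, 21−7→G=4. Hits: 1.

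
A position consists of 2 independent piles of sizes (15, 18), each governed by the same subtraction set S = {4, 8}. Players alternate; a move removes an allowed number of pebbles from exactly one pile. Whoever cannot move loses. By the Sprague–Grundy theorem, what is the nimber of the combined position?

1

All piles use S = {4, 8}:
n :  0  1  2  3  4  5  6  7  8  9 10 11 12 13 14 15 16 17 18
G :  0  0  0  0  1  1  1  1  2  2  2  2  0  0  0  0  1  1  1
Pile A: G(15) = 0.
Pile B: G(18) = 1.
Combined Grundy value = 0 ⊕ 1 = 1.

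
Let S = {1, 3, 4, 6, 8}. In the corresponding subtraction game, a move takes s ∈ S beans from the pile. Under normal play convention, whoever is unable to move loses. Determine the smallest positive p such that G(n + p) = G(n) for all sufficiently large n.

7

G(0) = 0
G(1) = mex{0} = 1
G(2) = mex{1} = 0
G(3) = mex{0,0} = 1
G(4) = mex{1,1,0} = 2
G(5) = mex{2,0,1} = 3
G(6) = mex{3,1,0,0} = 2
G(7) = mex{2,2,1,1} = 0
G(8) = mex{0,3,2,0,0} = 1
G(9) = mex{1,2,3,1,1} = 0
G(10) = mex{0,0,2,2,0} = 1
G(11) = mex{1,1,0,3,1} = 2
G(12) = mex{2,0,1,2,2} = 3
G(13) = mex{3,1,0,0,3} = 2
G(14) = mex{2,2,1,1,2} = 0
G(15) = mex{0,3,2,0,0} = 1
G(16) = mex{1,2,3,1,1} = 0
G(n+7) = G(n) holds for n = 0,…,7 (a full window of length max(S) = 8), so the sequence is purely periodic with period 7.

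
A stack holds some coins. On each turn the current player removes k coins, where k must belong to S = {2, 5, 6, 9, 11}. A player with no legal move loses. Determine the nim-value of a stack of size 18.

G(0) = 0
G(1) = mex{} = 0
G(2) = mex{0} = 1
G(3) = mex{0} = 1
G(4) = mex{1} = 0
G(5) = mex{1,0} = 2
G(6) = mex{0,0,0} = 1
G(7) = mex{2,1,0} = 3
G(8) = mex{1,1,1} = 0
G(9) = mex{3,0,1,0} = 2
G(10) = mex{0,2,0,0} = 1
G(11) = mex{2,1,2,1,0} = 3
G(12) = mex{1,3,1,1,0} = 2
G(13) = mex{3,0,3,0,1} = 2
G(14) = mex{2,2,0,2,1} = 3
G(15) = mex{2,1,2,1,0} = 3
G(16) = mex{3,3,1,3,2} = 0
G(17) = mex{3,2,3,0,1} = 4
G(18) = mex{0,2,2,2,3} = 1

1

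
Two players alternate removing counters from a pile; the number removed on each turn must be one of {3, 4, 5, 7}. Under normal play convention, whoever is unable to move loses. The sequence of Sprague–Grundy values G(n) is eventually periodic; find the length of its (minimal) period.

10

n :  0  1  2  3  4  5  6  7  8  9 10 11 12 13 14 15 16 17 18 19 20 21
G :  0  0  0  1  1  1  2  2  2  3  0  0  0  1  1  1  2  2  2  3  0  0
G(n+10) = G(n) holds for n = 0,…,6 (a full window of length max(S) = 7), so the sequence is purely periodic with period 10.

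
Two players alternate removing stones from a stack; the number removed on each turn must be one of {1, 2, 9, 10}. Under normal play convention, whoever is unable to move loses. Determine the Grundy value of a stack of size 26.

n :  0  1  2  3  4  5  6  7  8  9 10 11 12 13 14 15 16 17 18 19 20 21 22 23 24 25 26
G :  0  1  2  0  1  2  0  1  2  3  4  0  1  2  0  1  2  0  1  2  3  4  0  1  2  0  1

1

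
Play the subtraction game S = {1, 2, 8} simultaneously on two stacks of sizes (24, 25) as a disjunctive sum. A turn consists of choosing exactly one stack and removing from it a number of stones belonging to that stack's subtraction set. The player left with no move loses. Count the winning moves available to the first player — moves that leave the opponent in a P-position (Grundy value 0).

3

All stacks use S = {1, 2, 8}:
G(0) = 0
G(1) = mex{0} = 1
G(2) = mex{1,0} = 2
G(3) = mex{2,1} = 0
G(4) = mex{0,2} = 1
G(5) = mex{1,0} = 2
G(6) = mex{2,1} = 0
G(7) = mex{0,2} = 1
G(8) = mex{1,0,0} = 2
G(9) = mex{2,1,1} = 0
G(10) = mex{0,2,2} = 1
G(11) = mex{1,0,0} = 2
G(12) = mex{2,1,1} = 0
G(13) = mex{0,2,2} = 1
G(14) = mex{1,0,0} = 2
G(15) = mex{2,1,1} = 0
G(16) = mex{0,2,2} = 1
G(17) = mex{1,0,0} = 2
G(18) = mex{2,1,1} = 0
G(19) = mex{0,2,2} = 1
G(20) = mex{1,0,0} = 2
G(21) = mex{2,1,1} = 0
G(22) = mex{0,2,2} = 1
G(23) = mex{1,0,0} = 2
G(24) = mex{2,1,1} = 0
G(25) = mex{0,2,2} = 1
Stack A: G(24) = 0.
Stack B: G(25) = 1.
Combined Grundy value = 0 ⊕ 1 = 1.
A winning move leaves total XOR = 0, i.e. changes one component's Grundy value g to g ⊕ X where X is the current total.
Stack A: need g' = 0⊕1 = 1. Options: 24−1→G=2, 24−2→G=1, 24−8→G=1. Hits: 2.
Stack B: need g' = 1⊕1 = 0. Options: 25−1→G=0, 25−2→G=2, 25−8→G=2. Hits: 1.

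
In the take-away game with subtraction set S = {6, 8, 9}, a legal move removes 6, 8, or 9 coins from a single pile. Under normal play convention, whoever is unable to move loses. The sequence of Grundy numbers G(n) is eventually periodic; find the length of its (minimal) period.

15

n :  0  1  2  3  4  5  6  7  8  9 10 11 12 13 14 15 16 17 18 19 20 21 22 23 24 25 26 27 28 29 30 31
G :  0  0  0  0  0  0  1  1  1  1  1  1  2  2  2  0  0  0  0  0  0  1  1  1  1  1  1  2  2  2  0  0
G(n+15) = G(n) holds for n = 0,…,8 (a full window of length max(S) = 9), so the sequence is purely periodic with period 15.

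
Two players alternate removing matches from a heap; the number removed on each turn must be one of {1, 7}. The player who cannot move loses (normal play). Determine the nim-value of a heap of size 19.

1

G(0) = 0
G(1) = mex{0} = 1
G(2) = mex{1} = 0
G(3) = mex{0} = 1
G(4) = mex{1} = 0
G(5) = mex{0} = 1
G(6) = mex{1} = 0
G(7) = mex{0,0} = 1
G(8) = mex{1,1} = 0
G(9) = mex{0,0} = 1
G(10) = mex{1,1} = 0
G(11) = mex{0,0} = 1
G(12) = mex{1,1} = 0
G(13) = mex{0,0} = 1
G(14) = mex{1,1} = 0
G(15) = mex{0,0} = 1
G(16) = mex{1,1} = 0
G(17) = mex{0,0} = 1
G(18) = mex{1,1} = 0
G(19) = mex{0,0} = 1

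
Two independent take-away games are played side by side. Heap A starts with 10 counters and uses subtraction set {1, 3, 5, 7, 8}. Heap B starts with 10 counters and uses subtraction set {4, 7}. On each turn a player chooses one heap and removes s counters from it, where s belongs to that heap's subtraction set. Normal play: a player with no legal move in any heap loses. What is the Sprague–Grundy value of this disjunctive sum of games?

Heap A, S = {1, 3, 5, 7, 8}:
n :  0  1  2  3  4  5  6  7  8  9 10
G :  0  1  0  1  0  1  0  1  2  3  2
G_A(10) = 2.
Heap B, S = {4, 7}:
n :  0  1  2  3  4  5  6  7  8  9 10
G :  0  0  0  0  1  1  1  1  2  2  2
G_B(10) = 2.
Combined Grundy value = 2 ⊕ 2 = 0.

0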